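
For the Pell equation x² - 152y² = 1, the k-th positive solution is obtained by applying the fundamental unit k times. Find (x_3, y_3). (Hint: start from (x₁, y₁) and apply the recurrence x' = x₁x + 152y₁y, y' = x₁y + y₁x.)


Step 1: Find the fundamental solution (x₁, y₁) of x² - 152y² = 1.
  Expand √152 as a continued fraction. a₀ = ⌊√152⌋ = 12; iterate m_{k+1} = d_k·a_k − m_k, d_{k+1} = (152 − m_{k+1}²)/d_k, a_{k+1} = ⌊(a₀ + m_{k+1})/d_{k+1}⌋ (starting m₀ = 0, d₀ = 1), with convergents p_k = a_k·p_{k-1} + p_{k-2}, q_k = a_k·q_{k-1} + q_{k-2} (p₋₁ = 1, q₋₁ = 0):
  k = 0: a₀ = 12; p₀/q₀ = 12/1; p₀² − 152·q₀² = 144 − 152 = -8.
  k = 1: m = 12, d = 8, a = ⌊(12 + 12)/8⌋ = 3; p/q = (3·12 + 1)/(3·1 + 0) = 37/3; p² − 152·q² = 1369 − 1368 = 1.
  The first convergent with p² − 152·q² = 1 gives the fundamental solution (x₁, y₁) = (37, 3).
Step 2: Apply the recurrence (x_{n+1}, y_{n+1}) = (x₁x_n + 152y₁y_n, x₁y_n + y₁x_n) repeatedly.
  From (x_1, y_1) = (37, 3): x_2 = 37·37 + 152·3·3 = 2737; y_2 = 37·3 + 3·37 = 222.
  From (x_2, y_2) = (2737, 222): x_3 = 37·2737 + 152·3·222 = 202501; y_3 = 37·222 + 3·2737 = 16425.
Step 3: Verify x_3² - 152·y_3² = 41006655001 - 41006655000 = 1 (should be 1). ✓

(x_1, y_1) = (37, 3); (x_3, y_3) = (202501, 16425).


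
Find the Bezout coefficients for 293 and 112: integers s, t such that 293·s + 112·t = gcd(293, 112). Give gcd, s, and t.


Euclidean algorithm on (293, 112) — divide until remainder is 0:
  293 = 2 · 112 + 69
  112 = 1 · 69 + 43
  69 = 1 · 43 + 26
  43 = 1 · 26 + 17
  26 = 1 · 17 + 9
  17 = 1 · 9 + 8
  9 = 1 · 8 + 1
  8 = 8 · 1 + 0
gcd(293, 112) = 1.
Track Bezout coefficients alongside the remainders: start with r₀ = 293 = a·1 + b·0 (s = 1, t = 0) and r₁ = 112 = a·0 + b·1 (s = 0, t = 1); each new remainder r_{k+1} = r_{k-1} − q_k·r_k inherits s_{k+1} = s_{k-1} − q_k·s_k, t_{k+1} = t_{k-1} − q_k·t_k, so r_k = a·s_k + b·t_k at every step:
  q = 2: r = 69, s = 1 − 2·0 = 1, t = 0 − 2·1 = -2  (check: 293·1 + 112·(-2) = 69)
  q = 1: r = 43, s = 0 − 1·1 = -1, t = 1 − 1·(-2) = 3  (check: 293·(-1) + 112·3 = 43)
  q = 1: r = 26, s = 1 − 1·(-1) = 2, t = -2 − 1·3 = -5  (check: 293·2 + 112·(-5) = 26)
  q = 1: r = 17, s = -1 − 1·2 = -3, t = 3 − 1·(-5) = 8  (check: 293·(-3) + 112·8 = 17)
  q = 1: r = 9, s = 2 − 1·(-3) = 5, t = -5 − 1·8 = -13  (check: 293·5 + 112·(-13) = 9)
  q = 1: r = 8, s = -3 − 1·5 = -8, t = 8 − 1·(-13) = 21  (check: 293·(-8) + 112·21 = 8)
  q = 1: r = 1, s = 5 − 1·(-8) = 13, t = -13 − 1·21 = -34  (check: 293·13 + 112·(-34) = 1)
The row with r = 1 (the gcd) gives the Bezout coefficients s = 13, t = -34.
Result: 293 · (13) + 112 · (-34) = 1.

gcd(293, 112) = 1; s = 13, t = -34 (check: 293·13 + 112·(-34) = 1).


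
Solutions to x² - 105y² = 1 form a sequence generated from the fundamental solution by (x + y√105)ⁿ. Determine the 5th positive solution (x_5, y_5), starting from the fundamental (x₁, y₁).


Step 1: Find the fundamental solution (x₁, y₁) of x² - 105y² = 1.
  Expand √105 as a continued fraction. a₀ = ⌊√105⌋ = 10; iterate m_{k+1} = d_k·a_k − m_k, d_{k+1} = (105 − m_{k+1}²)/d_k, a_{k+1} = ⌊(a₀ + m_{k+1})/d_{k+1}⌋ (starting m₀ = 0, d₀ = 1), with convergents p_k = a_k·p_{k-1} + p_{k-2}, q_k = a_k·q_{k-1} + q_{k-2} (p₋₁ = 1, q₋₁ = 0):
  k = 0: a₀ = 10; p₀/q₀ = 10/1; p₀² − 105·q₀² = 100 − 105 = -5.
  k = 1: m = 10, d = 5, a = ⌊(10 + 10)/5⌋ = 4; p/q = (4·10 + 1)/(4·1 + 0) = 41/4; p² − 105·q² = 1681 − 1680 = 1.
  The first convergent with p² − 105·q² = 1 gives the fundamental solution (x₁, y₁) = (41, 4).
Step 2: Apply the recurrence (x_{n+1}, y_{n+1}) = (x₁x_n + 105y₁y_n, x₁y_n + y₁x_n) repeatedly.
  From (x_1, y_1) = (41, 4): x_2 = 41·41 + 105·4·4 = 3361; y_2 = 41·4 + 4·41 = 328.
  From (x_2, y_2) = (3361, 328): x_3 = 41·3361 + 105·4·328 = 275561; y_3 = 41·328 + 4·3361 = 26892.
  From (x_3, y_3) = (275561, 26892): x_4 = 41·275561 + 105·4·26892 = 22592641; y_4 = 41·26892 + 4·275561 = 2204816.
  From (x_4, y_4) = (22592641, 2204816): x_5 = 41·22592641 + 105·4·2204816 = 1852321001; y_5 = 41·2204816 + 4·22592641 = 180768020.
Step 3: Verify x_5² - 105·y_5² = 3431093090745642001 - 3431093090745642000 = 1 (should be 1). ✓

(x_1, y_1) = (41, 4); (x_5, y_5) = (1852321001, 180768020).


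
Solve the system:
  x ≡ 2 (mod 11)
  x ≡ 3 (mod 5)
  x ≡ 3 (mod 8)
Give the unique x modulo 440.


Moduli 11, 5, 8 are pairwise coprime; by CRT there is a unique solution modulo M = 11 · 5 · 8 = 440.
Solve pairwise, accumulating the modulus:
  Start with x ≡ 2 (mod 11).
  Combine with x ≡ 3 (mod 5): since gcd(11, 5) = 1, we get a unique residue mod 55.
    Write x = 2 + 11·t and substitute into x ≡ 3 (mod 5): 11·t ≡ 3 − 2 = 1 (mod 5).
    Reduce coefficients mod 5: 1·t ≡ 1 (mod 5).
    So t ≡ 1 (mod 5).
    Then x = 2 + 11·1 = 13, valid modulo lcm(11, 5) = 55: x ≡ 13 (mod 55).
  Combine with x ≡ 3 (mod 8): since gcd(55, 8) = 1, we get a unique residue mod 440.
    Write x = 13 + 55·t and substitute into x ≡ 3 (mod 8): 55·t ≡ 3 − 13 = -10 (mod 8).
    Reduce coefficients mod 8: 7·t ≡ 6 (mod 8).
    The inverse of 7 mod 8 is 7 (since 7·7 = 49 = 6·8 + 1), so t ≡ 7·6 = 42 ≡ 2 (mod 8).
    Then x = 13 + 55·2 = 123, valid modulo lcm(55, 8) = 440: x ≡ 123 (mod 440).
Verify: 123 mod 11 = 2 ✓, 123 mod 5 = 3 ✓, 123 mod 8 = 3 ✓.

x ≡ 123 (mod 440).


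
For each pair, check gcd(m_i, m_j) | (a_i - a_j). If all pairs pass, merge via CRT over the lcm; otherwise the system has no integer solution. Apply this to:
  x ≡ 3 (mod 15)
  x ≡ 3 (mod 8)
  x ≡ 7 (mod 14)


Moduli 15, 8, 14 are not pairwise coprime, so CRT works modulo lcm(m_i) when all pairwise compatibility conditions hold.
Pairwise compatibility: gcd(m_i, m_j) must divide a_i - a_j for every pair.
Merge one congruence at a time:
  Start: x ≡ 3 (mod 15).
  Combine with x ≡ 3 (mod 8): gcd(15, 8) = 1; 3 - 3 = 0, which IS divisible by 1, so compatible.
    Write x = 3 + 15·t and substitute into x ≡ 3 (mod 8): 15·t ≡ 3 − 3 = 0 (mod 8).
    Reduce coefficients mod 8: 7·t ≡ 0 (mod 8).
    The inverse of 7 mod 8 is 7 (since 7·7 = 49 = 6·8 + 1), so t ≡ 7·0 = 0 ≡ 0 (mod 8).
    Then x = 3 + 15·0 = 3, valid modulo lcm(15, 8) = 120: x ≡ 3 (mod 120).
  Combine with x ≡ 7 (mod 14): gcd(120, 14) = 2; 7 - 3 = 4, which IS divisible by 2, so compatible.
    Write x = 3 + 120·t and substitute into x ≡ 7 (mod 14): 120·t ≡ 7 − 3 = 4 (mod 14).
    Divide the congruence (and modulus) by g = 2: 60·t ≡ 2 (mod 7).
    Reduce coefficients mod 7: 4·t ≡ 2 (mod 7).
    The inverse of 4 mod 7 is 2 (since 4·2 = 8 = 1·7 + 1), so t ≡ 2·2 = 4 ≡ 4 (mod 7).
    Then x = 3 + 120·4 = 483, valid modulo lcm(120, 14) = 840: x ≡ 483 (mod 840).
Verify: 483 mod 15 = 3, 483 mod 8 = 3, 483 mod 14 = 7.

x ≡ 483 (mod 840).


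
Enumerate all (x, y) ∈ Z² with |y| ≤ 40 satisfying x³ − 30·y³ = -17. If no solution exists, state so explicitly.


The equation is x³ - 30y³ = -17. For fixed y, x³ = 30·y³ − 17, so a solution requires the RHS to be a perfect cube.
Strategy: iterate y from -40 to 40, compute RHS = 30·y³ − 17, and check whether it is a (positive or negative) perfect cube.
Check small values of y:
  y = 0: RHS = -17 is not a perfect cube.
  y = 1: RHS = 13 is not a perfect cube.
  y = -1: RHS = -47 is not a perfect cube.
  y = 2: RHS = 223 is not a perfect cube.
  y = -2: RHS = -257 is not a perfect cube.
  y = 3: RHS = 793 is not a perfect cube.
  y = -3: RHS = -827 is not a perfect cube.
Continuing the search up to |y| = 40 finds no solutions either.
No (x, y) in the scanned range satisfies the equation.

No integer solutions with |y| ≤ 40.


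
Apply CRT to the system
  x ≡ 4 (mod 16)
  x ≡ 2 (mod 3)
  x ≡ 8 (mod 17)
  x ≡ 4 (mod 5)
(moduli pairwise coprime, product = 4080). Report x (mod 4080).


Product of moduli M = 16 · 3 · 17 · 5 = 4080.
Merge one congruence at a time:
  Start: x ≡ 4 (mod 16).
  Combine with x ≡ 2 (mod 3); new modulus lcm = 48.
    Write x = 4 + 16·t and substitute into x ≡ 2 (mod 3): 16·t ≡ 2 − 4 = -2 (mod 3).
    Reduce coefficients mod 3: 1·t ≡ 1 (mod 3).
    So t ≡ 1 (mod 3).
    Then x = 4 + 16·1 = 20, valid modulo lcm(16, 3) = 48: x ≡ 20 (mod 48).
  Combine with x ≡ 8 (mod 17); new modulus lcm = 816.
    Write x = 20 + 48·t and substitute into x ≡ 8 (mod 17): 48·t ≡ 8 − 20 = -12 (mod 17).
    Reduce coefficients mod 17: 14·t ≡ 5 (mod 17).
    The inverse of 14 mod 17 is 11 (since 14·11 = 154 = 9·17 + 1), so t ≡ 11·5 = 55 ≡ 4 (mod 17).
    Then x = 20 + 48·4 = 212, valid modulo lcm(48, 17) = 816: x ≡ 212 (mod 816).
  Combine with x ≡ 4 (mod 5); new modulus lcm = 4080.
    Write x = 212 + 816·t and substitute into x ≡ 4 (mod 5): 816·t ≡ 4 − 212 = -208 (mod 5).
    Reduce coefficients mod 5: 1·t ≡ 2 (mod 5).
    So t ≡ 2 (mod 5).
    Then x = 212 + 816·2 = 1844, valid modulo lcm(816, 5) = 4080: x ≡ 1844 (mod 4080).
Verify against each original: 1844 mod 16 = 4, 1844 mod 3 = 2, 1844 mod 17 = 8, 1844 mod 5 = 4.

x ≡ 1844 (mod 4080).


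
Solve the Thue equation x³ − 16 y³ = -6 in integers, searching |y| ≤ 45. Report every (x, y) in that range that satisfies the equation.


The equation is x³ - 16y³ = -6. For fixed y, x³ = 16·y³ − 6, so a solution requires the RHS to be a perfect cube.
Strategy: iterate y from -45 to 45, compute RHS = 16·y³ − 6, and check whether it is a (positive or negative) perfect cube.
Check small values of y:
  y = 0: RHS = -6 is not a perfect cube.
  y = 1: RHS = 10 is not a perfect cube.
  y = -1: RHS = -22 is not a perfect cube.
  y = 2: RHS = 122 is not a perfect cube.
  y = -2: RHS = -134 is not a perfect cube.
  y = 3: RHS = 426 is not a perfect cube.
  y = -3: RHS = -438 is not a perfect cube.
Continuing the search up to |y| = 45 finds no solutions either.
No (x, y) in the scanned range satisfies the equation.

No integer solutions with |y| ≤ 45.


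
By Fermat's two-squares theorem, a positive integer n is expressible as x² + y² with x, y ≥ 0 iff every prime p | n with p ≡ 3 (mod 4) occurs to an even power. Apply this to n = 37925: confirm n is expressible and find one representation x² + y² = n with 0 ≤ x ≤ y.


Step 1: Factor n = 37925 = 5^2 · 37 · 41.
Step 2: Check the mod-4 condition on each prime factor: 5 ≡ 1 (mod 4), exponent 2; 37 ≡ 1 (mod 4), exponent 1; 41 ≡ 1 (mod 4), exponent 1.
All primes ≡ 3 (mod 4) appear to even exponent (or don't appear), so by the two-squares theorem n IS expressible as a sum of two squares.
Step 3: Build a representation. Group n = k² · m with k = 5 and m = 37 · 41 = 1517 (a product of primes ≡ 1 (mod 4)); a representation of m scales to one of n via (k·x)² + (k·y)² = k²(x² + y²). Each prime p ≡ 1 (mod 4) is itself a sum of two squares; find a² by testing p − a² for a perfect square:
  37: 37 − 1² = 36 = 6² ⇒ 37 = 1² + 6².
  41: 41 − 1² = 40, 41 − 2² = 37, 41 − 3² = 32, 41 − 4² = 25 = 5² ⇒ 41 = 4² + 5².
  Combine using the Brahmagupta–Fibonacci identity (a² + b²)(c² + d²) = (ac − bd)² + (ad + bc)² = (ac + bd)² + (ad − bc)²:
  37 · 41 = 1517: from (1² + 6²)(4² + 5²), take (1·4 − 6·5, 1·5 + 6·4) = (4 − 30, 5 + 24) = (-26, 29); dropping signs (only squares matter) gives (26, 29); check 26² + 29² = 676 + 841 = 1517 ✓.
  Scale by k = 5: (5·26, 5·29) = (130, 145).
Step 4: Order so x ≤ y and verify: 130² + 145² = 16900 + 21025 = 37925 = n. ✓

n = 37925 = 130² + 145² (one valid representation with x ≤ y).


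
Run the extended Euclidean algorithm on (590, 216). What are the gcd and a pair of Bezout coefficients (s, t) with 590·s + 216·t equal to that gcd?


Euclidean algorithm on (590, 216) — divide until remainder is 0:
  590 = 2 · 216 + 158
  216 = 1 · 158 + 58
  158 = 2 · 58 + 42
  58 = 1 · 42 + 16
  42 = 2 · 16 + 10
  16 = 1 · 10 + 6
  10 = 1 · 6 + 4
  6 = 1 · 4 + 2
  4 = 2 · 2 + 0
gcd(590, 216) = 2.
Track Bezout coefficients alongside the remainders: start with r₀ = 590 = a·1 + b·0 (s = 1, t = 0) and r₁ = 216 = a·0 + b·1 (s = 0, t = 1); each new remainder r_{k+1} = r_{k-1} − q_k·r_k inherits s_{k+1} = s_{k-1} − q_k·s_k, t_{k+1} = t_{k-1} − q_k·t_k, so r_k = a·s_k + b·t_k at every step:
  q = 2: r = 158, s = 1 − 2·0 = 1, t = 0 − 2·1 = -2  (check: 590·1 + 216·(-2) = 158)
  q = 1: r = 58, s = 0 − 1·1 = -1, t = 1 − 1·(-2) = 3  (check: 590·(-1) + 216·3 = 58)
  q = 2: r = 42, s = 1 − 2·(-1) = 3, t = -2 − 2·3 = -8  (check: 590·3 + 216·(-8) = 42)
  q = 1: r = 16, s = -1 − 1·3 = -4, t = 3 − 1·(-8) = 11  (check: 590·(-4) + 216·11 = 16)
  q = 2: r = 10, s = 3 − 2·(-4) = 11, t = -8 − 2·11 = -30  (check: 590·11 + 216·(-30) = 10)
  q = 1: r = 6, s = -4 − 1·11 = -15, t = 11 − 1·(-30) = 41  (check: 590·(-15) + 216·41 = 6)
  q = 1: r = 4, s = 11 − 1·(-15) = 26, t = -30 − 1·41 = -71  (check: 590·26 + 216·(-71) = 4)
  q = 1: r = 2, s = -15 − 1·26 = -41, t = 41 − 1·(-71) = 112  (check: 590·(-41) + 216·112 = 2)
The row with r = 2 (the gcd) gives the Bezout coefficients s = -41, t = 112.
Result: 590 · (-41) + 216 · (112) = 2.

gcd(590, 216) = 2; s = -41, t = 112 (check: 590·(-41) + 216·112 = 2).


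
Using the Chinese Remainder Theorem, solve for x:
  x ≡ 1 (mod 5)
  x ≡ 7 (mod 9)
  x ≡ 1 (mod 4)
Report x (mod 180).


Moduli 5, 9, 4 are pairwise coprime; by CRT there is a unique solution modulo M = 5 · 9 · 4 = 180.
Solve pairwise, accumulating the modulus:
  Start with x ≡ 1 (mod 5).
  Combine with x ≡ 7 (mod 9): since gcd(5, 9) = 1, we get a unique residue mod 45.
    Write x = 1 + 5·t and substitute into x ≡ 7 (mod 9): 5·t ≡ 7 − 1 = 6 (mod 9).
    The inverse of 5 mod 9 is 2 (since 5·2 = 10 = 1·9 + 1), so t ≡ 2·6 = 12 ≡ 3 (mod 9).
    Then x = 1 + 5·3 = 16, valid modulo lcm(5, 9) = 45: x ≡ 16 (mod 45).
  Combine with x ≡ 1 (mod 4): since gcd(45, 4) = 1, we get a unique residue mod 180.
    Write x = 16 + 45·t and substitute into x ≡ 1 (mod 4): 45·t ≡ 1 − 16 = -15 (mod 4).
    Reduce coefficients mod 4: 1·t ≡ 1 (mod 4).
    So t ≡ 1 (mod 4).
    Then x = 16 + 45·1 = 61, valid modulo lcm(45, 4) = 180: x ≡ 61 (mod 180).
Verify: 61 mod 5 = 1 ✓, 61 mod 9 = 7 ✓, 61 mod 4 = 1 ✓.

x ≡ 61 (mod 180).


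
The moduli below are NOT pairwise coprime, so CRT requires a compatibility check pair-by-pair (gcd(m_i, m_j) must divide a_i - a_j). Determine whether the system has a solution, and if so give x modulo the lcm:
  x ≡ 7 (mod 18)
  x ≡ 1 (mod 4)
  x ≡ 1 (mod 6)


Moduli 18, 4, 6 are not pairwise coprime, so CRT works modulo lcm(m_i) when all pairwise compatibility conditions hold.
Pairwise compatibility: gcd(m_i, m_j) must divide a_i - a_j for every pair.
Merge one congruence at a time:
  Start: x ≡ 7 (mod 18).
  Combine with x ≡ 1 (mod 4): gcd(18, 4) = 2; 1 - 7 = -6, which IS divisible by 2, so compatible.
    Write x = 7 + 18·t and substitute into x ≡ 1 (mod 4): 18·t ≡ 1 − 7 = -6 (mod 4).
    Divide the congruence (and modulus) by g = 2: 9·t ≡ -3 (mod 2).
    Reduce coefficients mod 2: 1·t ≡ 1 (mod 2).
    So t ≡ 1 (mod 2).
    Then x = 7 + 18·1 = 25, valid modulo lcm(18, 4) = 36: x ≡ 25 (mod 36).
  Combine with x ≡ 1 (mod 6): gcd(36, 6) = 6; 1 - 25 = -24, which IS divisible by 6, so compatible.
    Write x = 25 + 36·t and substitute into x ≡ 1 (mod 6): 36·t ≡ 1 − 25 = -24 (mod 6).
    Divide the congruence (and modulus) by g = 6: 6·t ≡ -4 (mod 1).
    Modulo 1 every t works; take t = 0.
    Then x = 25 + 36·0 = 25, valid modulo lcm(36, 6) = 36: x ≡ 25 (mod 36).
Verify: 25 mod 18 = 7, 25 mod 4 = 1, 25 mod 6 = 1.

x ≡ 25 (mod 36).


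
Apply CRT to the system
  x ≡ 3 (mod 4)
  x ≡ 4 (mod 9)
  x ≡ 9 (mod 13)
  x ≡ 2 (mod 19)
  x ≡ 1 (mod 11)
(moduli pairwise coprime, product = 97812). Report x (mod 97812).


Product of moduli M = 4 · 9 · 13 · 19 · 11 = 97812.
Merge one congruence at a time:
  Start: x ≡ 3 (mod 4).
  Combine with x ≡ 4 (mod 9); new modulus lcm = 36.
    Write x = 3 + 4·t and substitute into x ≡ 4 (mod 9): 4·t ≡ 4 − 3 = 1 (mod 9).
    The inverse of 4 mod 9 is 7 (since 4·7 = 28 = 3·9 + 1), so t ≡ 7·1 = 7 ≡ 7 (mod 9).
    Then x = 3 + 4·7 = 31, valid modulo lcm(4, 9) = 36: x ≡ 31 (mod 36).
  Combine with x ≡ 9 (mod 13); new modulus lcm = 468.
    Write x = 31 + 36·t and substitute into x ≡ 9 (mod 13): 36·t ≡ 9 − 31 = -22 (mod 13).
    Reduce coefficients mod 13: 10·t ≡ 4 (mod 13).
    The inverse of 10 mod 13 is 4 (since 10·4 = 40 = 3·13 + 1), so t ≡ 4·4 = 16 ≡ 3 (mod 13).
    Then x = 31 + 36·3 = 139, valid modulo lcm(36, 13) = 468: x ≡ 139 (mod 468).
  Combine with x ≡ 2 (mod 19); new modulus lcm = 8892.
    Write x = 139 + 468·t and substitute into x ≡ 2 (mod 19): 468·t ≡ 2 − 139 = -137 (mod 19).
    Reduce coefficients mod 19: 12·t ≡ 15 (mod 19).
    The inverse of 12 mod 19 is 8 (since 12·8 = 96 = 5·19 + 1), so t ≡ 8·15 = 120 ≡ 6 (mod 19).
    Then x = 139 + 468·6 = 2947, valid modulo lcm(468, 19) = 8892: x ≡ 2947 (mod 8892).
  Combine with x ≡ 1 (mod 11); new modulus lcm = 97812.
    Write x = 2947 + 8892·t and substitute into x ≡ 1 (mod 11): 8892·t ≡ 1 − 2947 = -2946 (mod 11).
    Reduce coefficients mod 11: 4·t ≡ 2 (mod 11).
    The inverse of 4 mod 11 is 3 (since 4·3 = 12 = 1·11 + 1), so t ≡ 3·2 = 6 ≡ 6 (mod 11).
    Then x = 2947 + 8892·6 = 56299, valid modulo lcm(8892, 11) = 97812: x ≡ 56299 (mod 97812).
Verify against each original: 56299 mod 4 = 3, 56299 mod 9 = 4, 56299 mod 13 = 9, 56299 mod 19 = 2, 56299 mod 11 = 1.

x ≡ 56299 (mod 97812).


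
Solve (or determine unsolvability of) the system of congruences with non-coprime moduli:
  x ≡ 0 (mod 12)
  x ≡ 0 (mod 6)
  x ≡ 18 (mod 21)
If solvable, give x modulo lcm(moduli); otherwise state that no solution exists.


Moduli 12, 6, 21 are not pairwise coprime, so CRT works modulo lcm(m_i) when all pairwise compatibility conditions hold.
Pairwise compatibility: gcd(m_i, m_j) must divide a_i - a_j for every pair.
Merge one congruence at a time:
  Start: x ≡ 0 (mod 12).
  Combine with x ≡ 0 (mod 6): gcd(12, 6) = 6; 0 - 0 = 0, which IS divisible by 6, so compatible.
    Write x = 0 + 12·t and substitute into x ≡ 0 (mod 6): 12·t ≡ 0 − 0 = 0 (mod 6).
    Divide the congruence (and modulus) by g = 6: 2·t ≡ 0 (mod 1).
    Modulo 1 every t works; take t = 0.
    Then x = 0 + 12·0 = 0, valid modulo lcm(12, 6) = 12: x ≡ 0 (mod 12).
  Combine with x ≡ 18 (mod 21): gcd(12, 21) = 3; 18 - 0 = 18, which IS divisible by 3, so compatible.
    Write x = 0 + 12·t and substitute into x ≡ 18 (mod 21): 12·t ≡ 18 − 0 = 18 (mod 21).
    Divide the congruence (and modulus) by g = 3: 4·t ≡ 6 (mod 7).
    The inverse of 4 mod 7 is 2 (since 4·2 = 8 = 1·7 + 1), so t ≡ 2·6 = 12 ≡ 5 (mod 7).
    Then x = 0 + 12·5 = 60, valid modulo lcm(12, 21) = 84: x ≡ 60 (mod 84).
Verify: 60 mod 12 = 0, 60 mod 6 = 0, 60 mod 21 = 18.

x ≡ 60 (mod 84).


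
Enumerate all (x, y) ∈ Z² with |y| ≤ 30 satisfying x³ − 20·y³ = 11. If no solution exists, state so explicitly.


The equation is x³ - 20y³ = 11. For fixed y, x³ = 20·y³ + 11, so a solution requires the RHS to be a perfect cube.
Strategy: iterate y from -30 to 30, compute RHS = 20·y³ + 11, and check whether it is a (positive or negative) perfect cube.
Check small values of y:
  y = 0: RHS = 11 is not a perfect cube.
  y = 1: RHS = 31 is not a perfect cube.
  y = -1: RHS = -9 is not a perfect cube.
  y = 2: RHS = 171 is not a perfect cube.
  y = -2: RHS = -149 is not a perfect cube.
  y = 3: RHS = 551 is not a perfect cube.
  y = -3: RHS = -529 is not a perfect cube.
Continuing the search up to |y| = 30 finds no solutions either.
No (x, y) in the scanned range satisfies the equation.

No integer solutions with |y| ≤ 30.


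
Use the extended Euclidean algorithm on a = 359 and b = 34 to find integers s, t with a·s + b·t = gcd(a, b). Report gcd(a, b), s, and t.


Euclidean algorithm on (359, 34) — divide until remainder is 0:
  359 = 10 · 34 + 19
  34 = 1 · 19 + 15
  19 = 1 · 15 + 4
  15 = 3 · 4 + 3
  4 = 1 · 3 + 1
  3 = 3 · 1 + 0
gcd(359, 34) = 1.
Track Bezout coefficients alongside the remainders: start with r₀ = 359 = a·1 + b·0 (s = 1, t = 0) and r₁ = 34 = a·0 + b·1 (s = 0, t = 1); each new remainder r_{k+1} = r_{k-1} − q_k·r_k inherits s_{k+1} = s_{k-1} − q_k·s_k, t_{k+1} = t_{k-1} − q_k·t_k, so r_k = a·s_k + b·t_k at every step:
  q = 10: r = 19, s = 1 − 10·0 = 1, t = 0 − 10·1 = -10  (check: 359·1 + 34·(-10) = 19)
  q = 1: r = 15, s = 0 − 1·1 = -1, t = 1 − 1·(-10) = 11  (check: 359·(-1) + 34·11 = 15)
  q = 1: r = 4, s = 1 − 1·(-1) = 2, t = -10 − 1·11 = -21  (check: 359·2 + 34·(-21) = 4)
  q = 3: r = 3, s = -1 − 3·2 = -7, t = 11 − 3·(-21) = 74  (check: 359·(-7) + 34·74 = 3)
  q = 1: r = 1, s = 2 − 1·(-7) = 9, t = -21 − 1·74 = -95  (check: 359·9 + 34·(-95) = 1)
The row with r = 1 (the gcd) gives the Bezout coefficients s = 9, t = -95.
Result: 359 · (9) + 34 · (-95) = 1.

gcd(359, 34) = 1; s = 9, t = -95 (check: 359·9 + 34·(-95) = 1).


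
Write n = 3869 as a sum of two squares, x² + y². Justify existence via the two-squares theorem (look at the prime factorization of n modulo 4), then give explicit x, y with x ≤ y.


Step 1: Factor n = 3869 = 53 · 73.
Step 2: Check the mod-4 condition on each prime factor: 53 ≡ 1 (mod 4), exponent 1; 73 ≡ 1 (mod 4), exponent 1.
All primes ≡ 3 (mod 4) appear to even exponent (or don't appear), so by the two-squares theorem n IS expressible as a sum of two squares.
Step 3: Build a representation. Here n = 53 · 73 is a product of primes ≡ 1 (mod 4). Each prime p ≡ 1 (mod 4) is itself a sum of two squares; find a² by testing p − a² for a perfect square:
  53: 53 − 1² = 52, 53 − 2² = 49 = 7² ⇒ 53 = 2² + 7².
  73: 73 − 1² = 72, 73 − 2² = 69, 73 − 3² = 64 = 8² ⇒ 73 = 3² + 8².
  Combine using the Brahmagupta–Fibonacci identity (a² + b²)(c² + d²) = (ac − bd)² + (ad + bc)² = (ac + bd)² + (ad − bc)²:
  53 · 73 = 3869: from (2² + 7²)(3² + 8²), take (2·3 − 7·8, 2·8 + 7·3) = (6 − 56, 16 + 21) = (-50, 37); dropping signs (only squares matter) gives (50, 37); check 50² + 37² = 2500 + 1369 = 3869 ✓.
Step 4: Order so x ≤ y and verify: 37² + 50² = 1369 + 2500 = 3869 = n. ✓

n = 3869 = 37² + 50² (one valid representation with x ≤ y).


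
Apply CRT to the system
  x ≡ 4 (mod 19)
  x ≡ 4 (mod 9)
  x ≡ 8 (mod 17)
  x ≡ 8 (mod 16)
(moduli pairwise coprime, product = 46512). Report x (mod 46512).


Product of moduli M = 19 · 9 · 17 · 16 = 46512.
Merge one congruence at a time:
  Start: x ≡ 4 (mod 19).
  Combine with x ≡ 4 (mod 9); new modulus lcm = 171.
    Write x = 4 + 19·t and substitute into x ≡ 4 (mod 9): 19·t ≡ 4 − 4 = 0 (mod 9).
    Reduce coefficients mod 9: 1·t ≡ 0 (mod 9).
    So t ≡ 0 (mod 9).
    Then x = 4 + 19·0 = 4, valid modulo lcm(19, 9) = 171: x ≡ 4 (mod 171).
  Combine with x ≡ 8 (mod 17); new modulus lcm = 2907.
    Write x = 4 + 171·t and substitute into x ≡ 8 (mod 17): 171·t ≡ 8 − 4 = 4 (mod 17).
    Reduce coefficients mod 17: 1·t ≡ 4 (mod 17).
    So t ≡ 4 (mod 17).
    Then x = 4 + 171·4 = 688, valid modulo lcm(171, 17) = 2907: x ≡ 688 (mod 2907).
  Combine with x ≡ 8 (mod 16); new modulus lcm = 46512.
    Write x = 688 + 2907·t and substitute into x ≡ 8 (mod 16): 2907·t ≡ 8 − 688 = -680 (mod 16).
    Reduce coefficients mod 16: 11·t ≡ 8 (mod 16).
    The inverse of 11 mod 16 is 3 (since 11·3 = 33 = 2·16 + 1), so t ≡ 3·8 = 24 ≡ 8 (mod 16).
    Then x = 688 + 2907·8 = 23944, valid modulo lcm(2907, 16) = 46512: x ≡ 23944 (mod 46512).
Verify against each original: 23944 mod 19 = 4, 23944 mod 9 = 4, 23944 mod 17 = 8, 23944 mod 16 = 8.

x ≡ 23944 (mod 46512).


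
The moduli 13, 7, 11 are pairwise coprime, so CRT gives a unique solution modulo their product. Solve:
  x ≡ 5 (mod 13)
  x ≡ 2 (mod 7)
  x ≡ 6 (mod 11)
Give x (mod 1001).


Moduli 13, 7, 11 are pairwise coprime; by CRT there is a unique solution modulo M = 13 · 7 · 11 = 1001.
Solve pairwise, accumulating the modulus:
  Start with x ≡ 5 (mod 13).
  Combine with x ≡ 2 (mod 7): since gcd(13, 7) = 1, we get a unique residue mod 91.
    Write x = 5 + 13·t and substitute into x ≡ 2 (mod 7): 13·t ≡ 2 − 5 = -3 (mod 7).
    Reduce coefficients mod 7: 6·t ≡ 4 (mod 7).
    The inverse of 6 mod 7 is 6 (since 6·6 = 36 = 5·7 + 1), so t ≡ 6·4 = 24 ≡ 3 (mod 7).
    Then x = 5 + 13·3 = 44, valid modulo lcm(13, 7) = 91: x ≡ 44 (mod 91).
  Combine with x ≡ 6 (mod 11): since gcd(91, 11) = 1, we get a unique residue mod 1001.
    Write x = 44 + 91·t and substitute into x ≡ 6 (mod 11): 91·t ≡ 6 − 44 = -38 (mod 11).
    Reduce coefficients mod 11: 3·t ≡ 6 (mod 11).
    The inverse of 3 mod 11 is 4 (since 3·4 = 12 = 1·11 + 1), so t ≡ 4·6 = 24 ≡ 2 (mod 11).
    Then x = 44 + 91·2 = 226, valid modulo lcm(91, 11) = 1001: x ≡ 226 (mod 1001).
Verify: 226 mod 13 = 5 ✓, 226 mod 7 = 2 ✓, 226 mod 11 = 6 ✓.

x ≡ 226 (mod 1001).


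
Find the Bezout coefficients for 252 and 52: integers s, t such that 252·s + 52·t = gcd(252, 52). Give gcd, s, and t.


Euclidean algorithm on (252, 52) — divide until remainder is 0:
  252 = 4 · 52 + 44
  52 = 1 · 44 + 8
  44 = 5 · 8 + 4
  8 = 2 · 4 + 0
gcd(252, 52) = 4.
Track Bezout coefficients alongside the remainders: start with r₀ = 252 = a·1 + b·0 (s = 1, t = 0) and r₁ = 52 = a·0 + b·1 (s = 0, t = 1); each new remainder r_{k+1} = r_{k-1} − q_k·r_k inherits s_{k+1} = s_{k-1} − q_k·s_k, t_{k+1} = t_{k-1} − q_k·t_k, so r_k = a·s_k + b·t_k at every step:
  q = 4: r = 44, s = 1 − 4·0 = 1, t = 0 − 4·1 = -4  (check: 252·1 + 52·(-4) = 44)
  q = 1: r = 8, s = 0 − 1·1 = -1, t = 1 − 1·(-4) = 5  (check: 252·(-1) + 52·5 = 8)
  q = 5: r = 4, s = 1 − 5·(-1) = 6, t = -4 − 5·5 = -29  (check: 252·6 + 52·(-29) = 4)
The row with r = 4 (the gcd) gives the Bezout coefficients s = 6, t = -29.
Result: 252 · (6) + 52 · (-29) = 4.

gcd(252, 52) = 4; s = 6, t = -29 (check: 252·6 + 52·(-29) = 4).


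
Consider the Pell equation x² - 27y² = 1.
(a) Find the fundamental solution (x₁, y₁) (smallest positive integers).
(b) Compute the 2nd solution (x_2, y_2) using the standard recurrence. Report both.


Step 1: Find the fundamental solution (x₁, y₁) of x² - 27y² = 1.
  Expand √27 as a continued fraction. a₀ = ⌊√27⌋ = 5; iterate m_{k+1} = d_k·a_k − m_k, d_{k+1} = (27 − m_{k+1}²)/d_k, a_{k+1} = ⌊(a₀ + m_{k+1})/d_{k+1}⌋ (starting m₀ = 0, d₀ = 1), with convergents p_k = a_k·p_{k-1} + p_{k-2}, q_k = a_k·q_{k-1} + q_{k-2} (p₋₁ = 1, q₋₁ = 0):
  k = 0: a₀ = 5; p₀/q₀ = 5/1; p₀² − 27·q₀² = 25 − 27 = -2.
  k = 1: m = 5, d = 2, a = ⌊(5 + 5)/2⌋ = 5; p/q = (5·5 + 1)/(5·1 + 0) = 26/5; p² − 27·q² = 676 − 675 = 1.
  The first convergent with p² − 27·q² = 1 gives the fundamental solution (x₁, y₁) = (26, 5).
Step 2: Apply the recurrence (x_{n+1}, y_{n+1}) = (x₁x_n + 27y₁y_n, x₁y_n + y₁x_n) repeatedly.
  From (x_1, y_1) = (26, 5): x_2 = 26·26 + 27·5·5 = 1351; y_2 = 26·5 + 5·26 = 260.
Step 3: Verify x_2² - 27·y_2² = 1825201 - 1825200 = 1 (should be 1). ✓

(x_1, y_1) = (26, 5); (x_2, y_2) = (1351, 260).


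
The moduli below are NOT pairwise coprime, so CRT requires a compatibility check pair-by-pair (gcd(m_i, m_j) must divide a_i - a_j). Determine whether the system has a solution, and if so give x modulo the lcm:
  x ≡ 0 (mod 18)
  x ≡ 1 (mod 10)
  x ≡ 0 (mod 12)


Moduli 18, 10, 12 are not pairwise coprime, so CRT works modulo lcm(m_i) when all pairwise compatibility conditions hold.
Pairwise compatibility: gcd(m_i, m_j) must divide a_i - a_j for every pair.
Merge one congruence at a time:
  Start: x ≡ 0 (mod 18).
  Combine with x ≡ 1 (mod 10): gcd(18, 10) = 2, and 1 - 0 = 1 is NOT divisible by 2.
    ⇒ system is inconsistent (no integer solution).

No solution (the system is inconsistent).


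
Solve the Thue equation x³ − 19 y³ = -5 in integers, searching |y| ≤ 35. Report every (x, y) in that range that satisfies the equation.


The equation is x³ - 19y³ = -5. For fixed y, x³ = 19·y³ − 5, so a solution requires the RHS to be a perfect cube.
Strategy: iterate y from -35 to 35, compute RHS = 19·y³ − 5, and check whether it is a (positive or negative) perfect cube.
Check small values of y:
  y = 0: RHS = -5 is not a perfect cube.
  y = 1: RHS = 14 is not a perfect cube.
  y = -1: RHS = -24 is not a perfect cube.
  y = 2: RHS = 147 is not a perfect cube.
  y = -2: RHS = -157 is not a perfect cube.
  y = 3: RHS = 508 is not a perfect cube.
  y = -3: RHS = -518 is not a perfect cube.
Continuing the search up to |y| = 35 finds no solutions either.
No (x, y) in the scanned range satisfies the equation.

No integer solutions with |y| ≤ 35.


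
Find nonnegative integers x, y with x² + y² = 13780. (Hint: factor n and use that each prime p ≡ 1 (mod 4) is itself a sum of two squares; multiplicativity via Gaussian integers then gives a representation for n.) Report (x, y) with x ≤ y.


Step 1: Factor n = 13780 = 2^2 · 5 · 13 · 53.
Step 2: Check the mod-4 condition on each prime factor: 2 = 2 (special); 5 ≡ 1 (mod 4), exponent 1; 13 ≡ 1 (mod 4), exponent 1; 53 ≡ 1 (mod 4), exponent 1.
All primes ≡ 3 (mod 4) appear to even exponent (or don't appear), so by the two-squares theorem n IS expressible as a sum of two squares.
Step 3: Build a representation. Group n = k² · m with k = 2 and m = 5 · 13 · 53 = 3445 (a product of primes ≡ 1 (mod 4)); a representation of m scales to one of n via (k·x)² + (k·y)² = k²(x² + y²). Each prime p ≡ 1 (mod 4) is itself a sum of two squares; find a² by testing p − a² for a perfect square:
  5: 5 − 1² = 4 = 2² ⇒ 5 = 1² + 2².
  13: 13 − 1² = 12, 13 − 2² = 9 = 3² ⇒ 13 = 2² + 3².
  53: 53 − 1² = 52, 53 − 2² = 49 = 7² ⇒ 53 = 2² + 7².
  Combine using the Brahmagupta–Fibonacci identity (a² + b²)(c² + d²) = (ac − bd)² + (ad + bc)² = (ac + bd)² + (ad − bc)²:
  5 · 13 = 65: from (1² + 2²)(2² + 3²), take (1·2 − 2·3, 1·3 + 2·2) = (2 − 6, 3 + 4) = (-4, 7); dropping signs (only squares matter) gives (4, 7); check 4² + 7² = 16 + 49 = 65 ✓.
  65 · 53 = 3445: from (4² + 7²)(2² + 7²), take (4·2 − 7·7, 4·7 + 7·2) = (8 − 49, 28 + 14) = (-41, 42); dropping signs (only squares matter) gives (41, 42); check 41² + 42² = 1681 + 1764 = 3445 ✓.
  Scale by k = 2: (2·41, 2·42) = (82, 84).
Step 4: Order so x ≤ y and verify: 82² + 84² = 6724 + 7056 = 13780 = n. ✓

n = 13780 = 82² + 84² (one valid representation with x ≤ y).


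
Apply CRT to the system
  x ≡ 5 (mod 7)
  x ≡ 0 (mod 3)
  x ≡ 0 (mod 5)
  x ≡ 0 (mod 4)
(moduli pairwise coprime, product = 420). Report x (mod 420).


Product of moduli M = 7 · 3 · 5 · 4 = 420.
Merge one congruence at a time:
  Start: x ≡ 5 (mod 7).
  Combine with x ≡ 0 (mod 3); new modulus lcm = 21.
    Write x = 5 + 7·t and substitute into x ≡ 0 (mod 3): 7·t ≡ 0 − 5 = -5 (mod 3).
    Reduce coefficients mod 3: 1·t ≡ 1 (mod 3).
    So t ≡ 1 (mod 3).
    Then x = 5 + 7·1 = 12, valid modulo lcm(7, 3) = 21: x ≡ 12 (mod 21).
  Combine with x ≡ 0 (mod 5); new modulus lcm = 105.
    Write x = 12 + 21·t and substitute into x ≡ 0 (mod 5): 21·t ≡ 0 − 12 = -12 (mod 5).
    Reduce coefficients mod 5: 1·t ≡ 3 (mod 5).
    So t ≡ 3 (mod 5).
    Then x = 12 + 21·3 = 75, valid modulo lcm(21, 5) = 105: x ≡ 75 (mod 105).
  Combine with x ≡ 0 (mod 4); new modulus lcm = 420.
    Write x = 75 + 105·t and substitute into x ≡ 0 (mod 4): 105·t ≡ 0 − 75 = -75 (mod 4).
    Reduce coefficients mod 4: 1·t ≡ 1 (mod 4).
    So t ≡ 1 (mod 4).
    Then x = 75 + 105·1 = 180, valid modulo lcm(105, 4) = 420: x ≡ 180 (mod 420).
Verify against each original: 180 mod 7 = 5, 180 mod 3 = 0, 180 mod 5 = 0, 180 mod 4 = 0.

x ≡ 180 (mod 420).


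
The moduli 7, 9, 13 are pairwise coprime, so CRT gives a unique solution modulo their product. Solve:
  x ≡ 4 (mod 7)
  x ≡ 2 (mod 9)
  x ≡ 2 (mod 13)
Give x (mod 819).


Moduli 7, 9, 13 are pairwise coprime; by CRT there is a unique solution modulo M = 7 · 9 · 13 = 819.
Solve pairwise, accumulating the modulus:
  Start with x ≡ 4 (mod 7).
  Combine with x ≡ 2 (mod 9): since gcd(7, 9) = 1, we get a unique residue mod 63.
    Write x = 4 + 7·t and substitute into x ≡ 2 (mod 9): 7·t ≡ 2 − 4 = -2 (mod 9).
    Reduce coefficients mod 9: 7·t ≡ 7 (mod 9).
    The inverse of 7 mod 9 is 4 (since 7·4 = 28 = 3·9 + 1), so t ≡ 4·7 = 28 ≡ 1 (mod 9).
    Then x = 4 + 7·1 = 11, valid modulo lcm(7, 9) = 63: x ≡ 11 (mod 63).
  Combine with x ≡ 2 (mod 13): since gcd(63, 13) = 1, we get a unique residue mod 819.
    Write x = 11 + 63·t and substitute into x ≡ 2 (mod 13): 63·t ≡ 2 − 11 = -9 (mod 13).
    Reduce coefficients mod 13: 11·t ≡ 4 (mod 13).
    The inverse of 11 mod 13 is 6 (since 11·6 = 66 = 5·13 + 1), so t ≡ 6·4 = 24 ≡ 11 (mod 13).
    Then x = 11 + 63·11 = 704, valid modulo lcm(63, 13) = 819: x ≡ 704 (mod 819).
Verify: 704 mod 7 = 4 ✓, 704 mod 9 = 2 ✓, 704 mod 13 = 2 ✓.

x ≡ 704 (mod 819).


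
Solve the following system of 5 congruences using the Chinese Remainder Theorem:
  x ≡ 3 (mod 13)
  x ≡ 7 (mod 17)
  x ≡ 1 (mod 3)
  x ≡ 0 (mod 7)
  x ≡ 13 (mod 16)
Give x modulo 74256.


Product of moduli M = 13 · 17 · 3 · 7 · 16 = 74256.
Merge one congruence at a time:
  Start: x ≡ 3 (mod 13).
  Combine with x ≡ 7 (mod 17); new modulus lcm = 221.
    Write x = 3 + 13·t and substitute into x ≡ 7 (mod 17): 13·t ≡ 7 − 3 = 4 (mod 17).
    The inverse of 13 mod 17 is 4 (since 13·4 = 52 = 3·17 + 1), so t ≡ 4·4 = 16 ≡ 16 (mod 17).
    Then x = 3 + 13·16 = 211, valid modulo lcm(13, 17) = 221: x ≡ 211 (mod 221).
  Combine with x ≡ 1 (mod 3); new modulus lcm = 663.
    Write x = 211 + 221·t and substitute into x ≡ 1 (mod 3): 221·t ≡ 1 − 211 = -210 (mod 3).
    Reduce coefficients mod 3: 2·t ≡ 0 (mod 3).
    The inverse of 2 mod 3 is 2 (since 2·2 = 4 = 1·3 + 1), so t ≡ 2·0 = 0 ≡ 0 (mod 3).
    Then x = 211 + 221·0 = 211, valid modulo lcm(221, 3) = 663: x ≡ 211 (mod 663).
  Combine with x ≡ 0 (mod 7); new modulus lcm = 4641.
    Write x = 211 + 663·t and substitute into x ≡ 0 (mod 7): 663·t ≡ 0 − 211 = -211 (mod 7).
    Reduce coefficients mod 7: 5·t ≡ 6 (mod 7).
    The inverse of 5 mod 7 is 3 (since 5·3 = 15 = 2·7 + 1), so t ≡ 3·6 = 18 ≡ 4 (mod 7).
    Then x = 211 + 663·4 = 2863, valid modulo lcm(663, 7) = 4641: x ≡ 2863 (mod 4641).
  Combine with x ≡ 13 (mod 16); new modulus lcm = 74256.
    Write x = 2863 + 4641·t and substitute into x ≡ 13 (mod 16): 4641·t ≡ 13 − 2863 = -2850 (mod 16).
    Reduce coefficients mod 16: 1·t ≡ 14 (mod 16).
    So t ≡ 14 (mod 16).
    Then x = 2863 + 4641·14 = 67837, valid modulo lcm(4641, 16) = 74256: x ≡ 67837 (mod 74256).
Verify against each original: 67837 mod 13 = 3, 67837 mod 17 = 7, 67837 mod 3 = 1, 67837 mod 7 = 0, 67837 mod 16 = 13.

x ≡ 67837 (mod 74256).


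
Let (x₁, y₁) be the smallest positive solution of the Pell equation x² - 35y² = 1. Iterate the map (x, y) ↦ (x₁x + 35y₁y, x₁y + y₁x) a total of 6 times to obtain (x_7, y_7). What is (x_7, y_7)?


Step 1: Find the fundamental solution (x₁, y₁) of x² - 35y² = 1.
  Expand √35 as a continued fraction. a₀ = ⌊√35⌋ = 5; iterate m_{k+1} = d_k·a_k − m_k, d_{k+1} = (35 − m_{k+1}²)/d_k, a_{k+1} = ⌊(a₀ + m_{k+1})/d_{k+1}⌋ (starting m₀ = 0, d₀ = 1), with convergents p_k = a_k·p_{k-1} + p_{k-2}, q_k = a_k·q_{k-1} + q_{k-2} (p₋₁ = 1, q₋₁ = 0):
  k = 0: a₀ = 5; p₀/q₀ = 5/1; p₀² − 35·q₀² = 25 − 35 = -10.
  k = 1: m = 5, d = 10, a = ⌊(5 + 5)/10⌋ = 1; p/q = (1·5 + 1)/(1·1 + 0) = 6/1; p² − 35·q² = 36 − 35 = 1.
  The first convergent with p² − 35·q² = 1 gives the fundamental solution (x₁, y₁) = (6, 1).
Step 2: Apply the recurrence (x_{n+1}, y_{n+1}) = (x₁x_n + 35y₁y_n, x₁y_n + y₁x_n) repeatedly.
  From (x_1, y_1) = (6, 1): x_2 = 6·6 + 35·1·1 = 71; y_2 = 6·1 + 1·6 = 12.
  From (x_2, y_2) = (71, 12): x_3 = 6·71 + 35·1·12 = 846; y_3 = 6·12 + 1·71 = 143.
  From (x_3, y_3) = (846, 143): x_4 = 6·846 + 35·1·143 = 10081; y_4 = 6·143 + 1·846 = 1704.
  From (x_4, y_4) = (10081, 1704): x_5 = 6·10081 + 35·1·1704 = 120126; y_5 = 6·1704 + 1·10081 = 20305.
  From (x_5, y_5) = (120126, 20305): x_6 = 6·120126 + 35·1·20305 = 1431431; y_6 = 6·20305 + 1·120126 = 241956.
  From (x_6, y_6) = (1431431, 241956): x_7 = 6·1431431 + 35·1·241956 = 17057046; y_7 = 6·241956 + 1·1431431 = 2883167.
Step 3: Verify x_7² - 35·y_7² = 290942818246116 - 290942818246115 = 1 (should be 1). ✓

(x_1, y_1) = (6, 1); (x_7, y_7) = (17057046, 2883167).


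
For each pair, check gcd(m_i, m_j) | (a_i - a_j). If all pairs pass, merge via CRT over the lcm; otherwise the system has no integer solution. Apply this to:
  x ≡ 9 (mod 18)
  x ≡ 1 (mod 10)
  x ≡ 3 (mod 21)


Moduli 18, 10, 21 are not pairwise coprime, so CRT works modulo lcm(m_i) when all pairwise compatibility conditions hold.
Pairwise compatibility: gcd(m_i, m_j) must divide a_i - a_j for every pair.
Merge one congruence at a time:
  Start: x ≡ 9 (mod 18).
  Combine with x ≡ 1 (mod 10): gcd(18, 10) = 2; 1 - 9 = -8, which IS divisible by 2, so compatible.
    Write x = 9 + 18·t and substitute into x ≡ 1 (mod 10): 18·t ≡ 1 − 9 = -8 (mod 10).
    Divide the congruence (and modulus) by g = 2: 9·t ≡ -4 (mod 5).
    Reduce coefficients mod 5: 4·t ≡ 1 (mod 5).
    The inverse of 4 mod 5 is 4 (since 4·4 = 16 = 3·5 + 1), so t ≡ 4·1 = 4 ≡ 4 (mod 5).
    Then x = 9 + 18·4 = 81, valid modulo lcm(18, 10) = 90: x ≡ 81 (mod 90).
  Combine with x ≡ 3 (mod 21): gcd(90, 21) = 3; 3 - 81 = -78, which IS divisible by 3, so compatible.
    Write x = 81 + 90·t and substitute into x ≡ 3 (mod 21): 90·t ≡ 3 − 81 = -78 (mod 21).
    Divide the congruence (and modulus) by g = 3: 30·t ≡ -26 (mod 7).
    Reduce coefficients mod 7: 2·t ≡ 2 (mod 7).
    The inverse of 2 mod 7 is 4 (since 2·4 = 8 = 1·7 + 1), so t ≡ 4·2 = 8 ≡ 1 (mod 7).
    Then x = 81 + 90·1 = 171, valid modulo lcm(90, 21) = 630: x ≡ 171 (mod 630).
Verify: 171 mod 18 = 9, 171 mod 10 = 1, 171 mod 21 = 3.

x ≡ 171 (mod 630).


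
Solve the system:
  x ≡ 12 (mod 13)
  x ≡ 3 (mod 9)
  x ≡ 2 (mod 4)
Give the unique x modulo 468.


Moduli 13, 9, 4 are pairwise coprime; by CRT there is a unique solution modulo M = 13 · 9 · 4 = 468.
Solve pairwise, accumulating the modulus:
  Start with x ≡ 12 (mod 13).
  Combine with x ≡ 3 (mod 9): since gcd(13, 9) = 1, we get a unique residue mod 117.
    Write x = 12 + 13·t and substitute into x ≡ 3 (mod 9): 13·t ≡ 3 − 12 = -9 (mod 9).
    Reduce coefficients mod 9: 4·t ≡ 0 (mod 9).
    The inverse of 4 mod 9 is 7 (since 4·7 = 28 = 3·9 + 1), so t ≡ 7·0 = 0 ≡ 0 (mod 9).
    Then x = 12 + 13·0 = 12, valid modulo lcm(13, 9) = 117: x ≡ 12 (mod 117).
  Combine with x ≡ 2 (mod 4): since gcd(117, 4) = 1, we get a unique residue mod 468.
    Write x = 12 + 117·t and substitute into x ≡ 2 (mod 4): 117·t ≡ 2 − 12 = -10 (mod 4).
    Reduce coefficients mod 4: 1·t ≡ 2 (mod 4).
    So t ≡ 2 (mod 4).
    Then x = 12 + 117·2 = 246, valid modulo lcm(117, 4) = 468: x ≡ 246 (mod 468).
Verify: 246 mod 13 = 12 ✓, 246 mod 9 = 3 ✓, 246 mod 4 = 2 ✓.

x ≡ 246 (mod 468).


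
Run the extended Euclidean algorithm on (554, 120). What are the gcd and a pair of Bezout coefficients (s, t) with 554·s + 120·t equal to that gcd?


Euclidean algorithm on (554, 120) — divide until remainder is 0:
  554 = 4 · 120 + 74
  120 = 1 · 74 + 46
  74 = 1 · 46 + 28
  46 = 1 · 28 + 18
  28 = 1 · 18 + 10
  18 = 1 · 10 + 8
  10 = 1 · 8 + 2
  8 = 4 · 2 + 0
gcd(554, 120) = 2.
Track Bezout coefficients alongside the remainders: start with r₀ = 554 = a·1 + b·0 (s = 1, t = 0) and r₁ = 120 = a·0 + b·1 (s = 0, t = 1); each new remainder r_{k+1} = r_{k-1} − q_k·r_k inherits s_{k+1} = s_{k-1} − q_k·s_k, t_{k+1} = t_{k-1} − q_k·t_k, so r_k = a·s_k + b·t_k at every step:
  q = 4: r = 74, s = 1 − 4·0 = 1, t = 0 − 4·1 = -4  (check: 554·1 + 120·(-4) = 74)
  q = 1: r = 46, s = 0 − 1·1 = -1, t = 1 − 1·(-4) = 5  (check: 554·(-1) + 120·5 = 46)
  q = 1: r = 28, s = 1 − 1·(-1) = 2, t = -4 − 1·5 = -9  (check: 554·2 + 120·(-9) = 28)
  q = 1: r = 18, s = -1 − 1·2 = -3, t = 5 − 1·(-9) = 14  (check: 554·(-3) + 120·14 = 18)
  q = 1: r = 10, s = 2 − 1·(-3) = 5, t = -9 − 1·14 = -23  (check: 554·5 + 120·(-23) = 10)
  q = 1: r = 8, s = -3 − 1·5 = -8, t = 14 − 1·(-23) = 37  (check: 554·(-8) + 120·37 = 8)
  q = 1: r = 2, s = 5 − 1·(-8) = 13, t = -23 − 1·37 = -60  (check: 554·13 + 120·(-60) = 2)
The row with r = 2 (the gcd) gives the Bezout coefficients s = 13, t = -60.
Result: 554 · (13) + 120 · (-60) = 2.

gcd(554, 120) = 2; s = 13, t = -60 (check: 554·13 + 120·(-60) = 2).
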